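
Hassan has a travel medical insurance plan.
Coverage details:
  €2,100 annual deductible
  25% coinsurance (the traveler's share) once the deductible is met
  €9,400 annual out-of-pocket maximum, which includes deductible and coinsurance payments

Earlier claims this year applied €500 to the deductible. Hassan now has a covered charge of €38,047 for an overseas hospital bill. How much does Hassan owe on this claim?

Deductible still to meet: €2,100 − €500 = €1,600.
That leaves €38,047 − €1,600 = €36,447 for coinsurance.
Coinsurance: €36,447 × 25% = €9,111.75.
Traveler responsibility before any cap: €1,600 + €9,111.75 = €10,711.75.
Year-to-date out-of-pocket would reach €500 + €10,711.75 = €11,211.75, above the €9,400 maximum, so the traveler pays only €9,400 − €500 = €8,900.

€8,900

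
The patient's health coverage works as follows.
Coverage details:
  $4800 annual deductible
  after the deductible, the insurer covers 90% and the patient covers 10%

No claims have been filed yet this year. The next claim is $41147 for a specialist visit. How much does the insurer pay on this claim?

$32712.30

Deductible not yet touched, so the first $4800 of the bill goes to the deductible.
After the $4800 deductible portion, $41147 − $4800 = $36347 is subject to coinsurance.
Patient's 10% share of $36347 is $3634.70.
So the patient owes $4800 + $3634.70 = $8434.70.
The insurer covers the remainder: $41147 − $8434.70 = $32712.30.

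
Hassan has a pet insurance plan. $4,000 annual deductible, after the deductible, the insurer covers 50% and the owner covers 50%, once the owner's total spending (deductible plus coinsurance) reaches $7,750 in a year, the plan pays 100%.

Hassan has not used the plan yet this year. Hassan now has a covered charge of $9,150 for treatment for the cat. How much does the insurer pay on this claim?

Deductible not yet touched, so the first $4,000 of the bill goes to the deductible.
The remaining $5,150 (= $9,150 − $4,000) moves to coinsurance.
Coinsurance: $5,150 × 50% = $2,575.
Owner responsibility before any cap: $4,000 + $2,575 = $6,575.
Cumulative spending $0 + $6,575 = $6,575 stays under the $7,750 maximum.
Insurer pays the balance: $9,150 − $6,575 = $2,575.

$2,575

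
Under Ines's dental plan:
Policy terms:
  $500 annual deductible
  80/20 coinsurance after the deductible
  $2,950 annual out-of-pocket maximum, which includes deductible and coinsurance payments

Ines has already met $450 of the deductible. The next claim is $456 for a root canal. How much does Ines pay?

$131.20

$450 of the $500 deductible is already met, leaving $50.
After the $50 deductible portion, $456 − $50 = $406 is subject to coinsurance.
Coinsurance: $406 × 20% = $81.20.
Patient responsibility before any cap: $50 + $81.20 = $131.20.
Cumulative spending $450 + $131.20 = $581.20 stays under the $2,950 maximum.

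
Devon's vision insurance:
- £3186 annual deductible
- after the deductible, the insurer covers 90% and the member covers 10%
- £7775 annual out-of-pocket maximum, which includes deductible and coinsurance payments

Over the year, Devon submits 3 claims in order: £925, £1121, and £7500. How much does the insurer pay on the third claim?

£5724

Claim 1 — £925: fully absorbed by the deductible. Member owes £925 (running OOP £925). Insurer: £925 − £925 = £0.
Claim 2 — £1121: entire amount goes to the deductible. Member owes £1121 (running OOP £2046). Plan pays £1121 − £1121 = £0.
Claim 3 — £7500: £1140 to deductible, leaving £6360; member's 10% is £636. Member pays £1776; OOP now £3822. Plan pays £7500 − £1776 = £5724.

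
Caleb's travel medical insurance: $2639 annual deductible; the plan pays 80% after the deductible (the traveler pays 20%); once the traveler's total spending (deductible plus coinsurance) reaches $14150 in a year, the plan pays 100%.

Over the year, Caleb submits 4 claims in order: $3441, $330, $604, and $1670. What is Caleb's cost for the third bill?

#1 ($3441): deductible takes $2639, $802 remains; 20% of $802 = $160.40. Traveler pays $2799.40; OOP now $2799.40.
#2 ($330): deductible already satisfied, so traveler's share is 20% × $330 = $66. Traveler owes $66 (running OOP $2865.40).
#3 ($604): 20% coinsurance on $604 = $120.80. Traveler pays $120.80; OOP now $2986.20.

$120.80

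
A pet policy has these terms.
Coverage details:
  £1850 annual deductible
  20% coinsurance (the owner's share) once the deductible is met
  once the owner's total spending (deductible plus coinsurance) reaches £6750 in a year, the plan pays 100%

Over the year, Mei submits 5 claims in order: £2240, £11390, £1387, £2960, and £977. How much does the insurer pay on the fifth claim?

£781.60

Claim 1 (£2240): deductible takes £1850, £390 remains; owner's 20% is £78. Cost to owner: £1928. OOP to date £1928. Plan pays £2240 − £1928 = £312.
Claim 2 (£11390): deductible met; 20% of £11390 = £2278. Cost to owner: £2278. OOP to date £4206. Insurer: £11390 − £2278 = £9112.
Claim 3 (£1387): deductible met; 20% of £1387 = £277.40. Owner owes £277.40 (running OOP £4483.40). Plan pays £1387 − £277.40 = £1109.60.
Claim 4 (£2960): deductible met; 20% of £2960 = £592. Cost to owner: £592. OOP to date £5075.40. Plan pays £2960 − £592 = £2368.
Claim 5 (£977): deductible met; 20% of £977 = £195.40. Owner pays £195.40; OOP now £5270.80. Insurer: £977 − £195.40 = £781.60.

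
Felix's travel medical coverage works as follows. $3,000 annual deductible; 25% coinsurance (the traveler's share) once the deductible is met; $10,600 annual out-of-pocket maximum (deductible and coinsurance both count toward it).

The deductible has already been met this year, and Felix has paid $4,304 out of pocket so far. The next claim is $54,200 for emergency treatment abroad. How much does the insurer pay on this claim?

With the deductible met, the entire $54,200 is subject to coinsurance.
Traveler's 25% share of $54,200 is $13,550.
Adding $13,550 to the $4,304 already spent would give $17,854, which exceeds the $10,600 cap; the traveler pays just $10,600 − $4,304 = $6,296.
The plan picks up $54,200 − $6,296 = $47,904.

$47,904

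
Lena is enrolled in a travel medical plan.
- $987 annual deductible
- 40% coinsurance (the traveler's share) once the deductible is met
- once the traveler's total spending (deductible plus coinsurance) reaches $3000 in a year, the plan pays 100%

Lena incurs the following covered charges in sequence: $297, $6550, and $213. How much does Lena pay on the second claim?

$2703

#1 ($297): fully absorbed by the deductible. Traveler pays $297; OOP now $297.
#2 ($6550): deductible takes $690, $5860 remains; coinsurance $5860 × 40% = $2344. Claim cost before the cap: $690 + $2344 = $3034. Adding that to $297 gives $3331, past the $3000 cap; traveler pays only $3000 − $297 = $2703.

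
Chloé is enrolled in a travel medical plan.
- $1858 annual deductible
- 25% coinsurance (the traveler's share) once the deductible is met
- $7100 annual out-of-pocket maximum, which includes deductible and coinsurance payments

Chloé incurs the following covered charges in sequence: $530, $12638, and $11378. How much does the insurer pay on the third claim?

$8963.50

Claim 1 — $530: entire amount goes to the deductible. Traveler pays $530; OOP now $530. Insurer: $530 − $530 = $0.
Claim 2 — $12638: deductible takes $1328, $11310 remains; traveler's 25% is $2827.50. Traveler owes $4155.50 (running OOP $4685.50). Insurer: $12638 − $4155.50 = $8482.50.
Claim 3 — $11378: deductible already satisfied, so traveler's share is 25% × $11378 = $2844.50. That would push OOP to $7530, over the $7100 cap, so traveler pays $7100 − $4685.50 = $2414.50. Plan pays $11378 − $2414.50 = $8963.50.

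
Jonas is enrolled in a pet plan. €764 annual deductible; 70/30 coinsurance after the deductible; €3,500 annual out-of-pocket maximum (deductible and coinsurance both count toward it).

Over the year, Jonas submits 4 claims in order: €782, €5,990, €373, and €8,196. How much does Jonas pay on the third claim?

Claim 1 — €782: €764 to deductible, leaving €18; owner's 30% is €5.40. Owner pays €769.40; OOP now €769.40.
Claim 2 — €5,990: deductible already satisfied, so owner's share is 30% × €5,990 = €1,797. Owner pays €1,797; OOP now €2,566.40.
Claim 3 — €373: deductible met; 30% of €373 = €111.90. Owner pays €111.90; OOP now €2,678.30.

€111.90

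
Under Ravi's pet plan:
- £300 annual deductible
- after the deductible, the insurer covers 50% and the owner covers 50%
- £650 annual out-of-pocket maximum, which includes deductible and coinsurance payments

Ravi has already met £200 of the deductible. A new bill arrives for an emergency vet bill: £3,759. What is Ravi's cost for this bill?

£450

Remaining deductible: £300 − £200 = £100.
The remaining £3,659 (= £3,759 − £100) moves to coinsurance.
Coinsurance: £3,659 × 50% = £1,829.50.
That puts the owner's cost at £100 + £1,829.50 = £1,929.50 before any cap.
That would bring total out-of-pocket to £2,129.50, past the £650 cap. The owner is capped at £650 − £200 = £450 on this claim.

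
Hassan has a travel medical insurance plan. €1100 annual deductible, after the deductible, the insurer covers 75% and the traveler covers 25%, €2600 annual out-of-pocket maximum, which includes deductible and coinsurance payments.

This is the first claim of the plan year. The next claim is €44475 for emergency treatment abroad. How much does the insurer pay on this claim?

Deductible not yet touched, so the first €1100 of the bill goes to the deductible.
After the €1100 deductible portion, €44475 − €1100 = €43375 is subject to coinsurance.
Coinsurance: €43375 × 25% = €10843.75.
So the traveler owes €1100 + €10843.75 = €11943.75 before any cap.
Year-to-date out-of-pocket would reach €0 + €11943.75 = €11943.75, above the €2600 maximum, so the traveler pays only €2600 − €0 = €2600.
The insurer covers the remainder: €44475 − €2600 = €41875.

€41875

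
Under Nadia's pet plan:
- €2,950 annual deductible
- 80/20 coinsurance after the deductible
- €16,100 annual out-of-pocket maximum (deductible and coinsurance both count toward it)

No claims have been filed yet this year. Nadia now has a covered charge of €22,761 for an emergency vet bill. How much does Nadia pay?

Deductible not yet touched, so the first €2,950 of the bill goes to the deductible.
That leaves €22,761 − €2,950 = €19,811 for coinsurance.
Coinsurance: €19,811 × 20% = €3,962.20.
That puts the owner's cost at €2,950 + €3,962.20 = €6,912.20 before any cap.
Year-to-date out-of-pocket becomes €0 + €6,912.20 = €6,912.20, still under the €16,100 maximum, so no cap applies.

€6,912.20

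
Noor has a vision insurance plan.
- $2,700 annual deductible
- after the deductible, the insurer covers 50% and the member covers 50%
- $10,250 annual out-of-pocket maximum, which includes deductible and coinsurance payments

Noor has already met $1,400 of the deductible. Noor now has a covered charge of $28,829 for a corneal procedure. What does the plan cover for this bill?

$1,400 of the $2,700 deductible is already met, leaving $1,300.
That leaves $28,829 − $1,300 = $27,529 for coinsurance.
Member's 50% share of $27,529 is $13,764.50.
That puts the member's cost at $1,300 + $13,764.50 = $15,064.50 before any cap.
That would bring total out-of-pocket to $16,464.50, past the $10,250 cap. The member is capped at $10,250 − $1,400 = $8,850 on this claim.
The plan picks up $28,829 − $8,850 = $19,979.

$19,979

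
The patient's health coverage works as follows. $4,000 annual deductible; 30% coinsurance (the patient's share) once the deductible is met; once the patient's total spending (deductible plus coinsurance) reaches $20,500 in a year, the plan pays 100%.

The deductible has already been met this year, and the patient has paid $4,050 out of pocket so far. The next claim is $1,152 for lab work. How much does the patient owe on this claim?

$345.60

With the deductible met, the entire $1,152 is subject to coinsurance.
Patient's 30% share of $1,152 is $345.60.
Total out-of-pocket so far would be $4,050 + $345.60 = $4,395.60, below the $20,500 cap — no reduction.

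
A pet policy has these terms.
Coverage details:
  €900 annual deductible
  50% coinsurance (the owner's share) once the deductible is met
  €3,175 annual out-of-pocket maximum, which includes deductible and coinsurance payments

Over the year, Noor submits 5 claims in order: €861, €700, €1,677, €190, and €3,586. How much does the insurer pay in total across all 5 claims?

€3,839

#1 (€861): all of it applies to the deductible. Cost to owner: €861. OOP to date €861. Insurer: €861 − €861 = €0.
#2 (€700): €39 finishes the deductible; €661 goes to coinsurance; coinsurance €661 × 50% = €330.50. Cost to owner: €369.50. OOP to date €1,230.50. Plan pays €700 − €369.50 = €330.50.
#3 (€1,677): deductible met; 50% of €1,677 = €838.50. Cost to owner: €838.50. OOP to date €2,069. Plan pays €1,677 − €838.50 = €838.50.
#4 (€190): deductible already satisfied, so owner's share is 50% × €190 = €95. Owner pays €95; OOP now €2,164. Plan pays €190 − €95 = €95.
#5 (€3,586): deductible already satisfied, so owner's share is 50% × €3,586 = €1,793. That would push OOP to €3,957, over the €3,175 cap, so owner pays €3,175 − €2,164 = €1,011. Plan pays €3,586 − €1,011 = €2,575.
Insurer total = bills − owner's total = €7,014 − €3,175 = €3,839.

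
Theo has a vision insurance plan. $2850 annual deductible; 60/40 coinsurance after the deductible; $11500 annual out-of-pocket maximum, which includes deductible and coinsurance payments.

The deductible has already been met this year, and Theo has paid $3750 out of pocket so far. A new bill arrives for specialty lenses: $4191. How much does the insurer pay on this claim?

$2514.60

With the deductible met, the entire $4191 is subject to coinsurance.
Coinsurance: $4191 × 40% = $1676.40.
Total out-of-pocket so far would be $3750 + $1676.40 = $5426.40, below the $11500 cap — no reduction.
The plan picks up $4191 − $1676.40 = $2514.60.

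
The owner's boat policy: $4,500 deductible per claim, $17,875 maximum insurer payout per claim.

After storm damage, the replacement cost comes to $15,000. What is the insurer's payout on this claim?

$10,500

Less the $4,500 deductible: $15,000 − $4,500 = $10,500.
$10,500 ≤ $17,875, so the limit doesn't bind; insurer pays $10,500.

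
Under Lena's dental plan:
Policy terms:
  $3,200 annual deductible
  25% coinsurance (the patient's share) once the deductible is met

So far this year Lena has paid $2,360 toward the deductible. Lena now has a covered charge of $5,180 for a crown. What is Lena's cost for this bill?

$1,925

$2,360 of the $3,200 deductible is already met, leaving $840.
After the $840 deductible portion, $5,180 − $840 = $4,340 is subject to coinsurance.
Patient's 25% share of $4,340 is $1,085.
Patient responsibility: $840 + $1,085 = $1,925.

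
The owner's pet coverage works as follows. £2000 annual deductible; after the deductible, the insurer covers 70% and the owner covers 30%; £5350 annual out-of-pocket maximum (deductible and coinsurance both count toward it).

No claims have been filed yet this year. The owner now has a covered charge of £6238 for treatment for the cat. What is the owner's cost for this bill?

£3271.40

The full £2000 deductible is still open; £2000 of this bill applies to it.
The remaining £4238 (= £6238 − £2000) moves to coinsurance.
30% of £4238 = £1271.40 falls to the owner.
That puts the owner's cost at £2000 + £1271.40 = £3271.40 before any cap.
Cumulative spending £0 + £3271.40 = £3271.40 stays under the £5350 maximum.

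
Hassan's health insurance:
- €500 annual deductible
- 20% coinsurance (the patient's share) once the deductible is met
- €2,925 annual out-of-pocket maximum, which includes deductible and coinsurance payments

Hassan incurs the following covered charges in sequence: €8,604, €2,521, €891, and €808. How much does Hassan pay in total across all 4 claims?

Claim 1 (€8,604): €500 finishes the deductible; €8,104 goes to coinsurance; coinsurance €8,104 × 20% = €1,620.80. Cost to patient: €2,120.80. OOP to date €2,120.80.
Claim 2 (€2,521): deductible already satisfied, so patient's share is 20% × €2,521 = €504.20. Cost to patient: €504.20. OOP to date €2,625.
Claim 3 (€891): deductible already satisfied, so patient's share is 20% × €891 = €178.20. Cost to patient: €178.20. OOP to date €2,803.20.
Claim 4 (€808): deductible met; 20% of €808 = €161.60. Adding that to €2,803.20 gives €2,964.80, past the €2,925 cap; patient pays only €2,925 − €2,803.20 = €121.80.
Total paid by the patient: €2,120.80 + €504.20 + €178.20 + €121.80 = €2,925.

€2,925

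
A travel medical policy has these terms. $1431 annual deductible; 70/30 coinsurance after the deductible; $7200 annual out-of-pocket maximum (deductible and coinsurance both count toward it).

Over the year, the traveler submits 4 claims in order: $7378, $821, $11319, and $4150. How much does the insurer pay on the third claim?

$7923.30

Claim 1 — $7378: deductible takes $1431, $5947 remains; 30% of $5947 = $1784.10. Traveler pays $3215.10; OOP now $3215.10. Insurer: $7378 − $3215.10 = $4162.90.
Claim 2 — $821: 30% coinsurance on $821 = $246.30. Cost to traveler: $246.30. OOP to date $3461.40. Plan pays $821 − $246.30 = $574.70.
Claim 3 — $11319: deductible already satisfied, so traveler's share is 30% × $11319 = $3395.70. Traveler pays $3395.70; OOP now $6857.10. Plan pays $11319 − $3395.70 = $7923.30.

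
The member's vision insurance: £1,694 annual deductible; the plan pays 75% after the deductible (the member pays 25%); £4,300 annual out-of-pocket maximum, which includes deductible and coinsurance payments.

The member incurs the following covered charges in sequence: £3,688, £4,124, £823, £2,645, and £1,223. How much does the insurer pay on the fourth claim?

£1,983.75

Claim 1 (£3,688): £1,694 to deductible, leaving £1,994; member's 25% is £498.50. Member pays £2,192.50; OOP now £2,192.50. Insurer: £3,688 − £2,192.50 = £1,495.50.
Claim 2 (£4,124): deductible already satisfied, so member's share is 25% × £4,124 = £1,031. Member pays £1,031; OOP now £3,223.50. Plan pays £4,124 − £1,031 = £3,093.
Claim 3 (£823): deductible met; 25% of £823 = £205.75. Cost to member: £205.75. OOP to date £3,429.25. Insurer: £823 − £205.75 = £617.25.
Claim 4 (£2,645): 25% coinsurance on £2,645 = £661.25. Member pays £661.25; OOP now £4,090.50. Insurer: £2,645 − £661.25 = £1,983.75.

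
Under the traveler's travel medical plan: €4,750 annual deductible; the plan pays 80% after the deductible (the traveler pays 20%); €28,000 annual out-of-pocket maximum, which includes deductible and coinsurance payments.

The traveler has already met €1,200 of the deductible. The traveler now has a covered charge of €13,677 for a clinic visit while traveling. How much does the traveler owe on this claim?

€1,200 of the €4,750 deductible is already met, leaving €3,550.
After the €3,550 deductible portion, €13,677 − €3,550 = €10,127 is subject to coinsurance.
20% of €10,127 = €2,025.40 falls to the traveler.
That puts the traveler's cost at €3,550 + €2,025.40 = €5,575.40 before any cap.
Cumulative spending €1,200 + €5,575.40 = €6,775.40 stays under the €28,000 maximum.

€5,575.40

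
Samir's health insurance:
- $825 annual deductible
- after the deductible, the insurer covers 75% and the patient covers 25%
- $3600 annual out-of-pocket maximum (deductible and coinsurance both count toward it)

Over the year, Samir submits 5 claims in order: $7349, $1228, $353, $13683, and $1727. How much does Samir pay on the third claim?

$88.25

Bill 1, $7349: $825 to deductible, leaving $6524; 25% of $6524 = $1631. Patient pays $2456; OOP now $2456.
Bill 2, $1228: deductible met; 25% of $1228 = $307. Patient pays $307; OOP now $2763.
Bill 3, $353: 25% coinsurance on $353 = $88.25. Patient owes $88.25 (running OOP $2851.25).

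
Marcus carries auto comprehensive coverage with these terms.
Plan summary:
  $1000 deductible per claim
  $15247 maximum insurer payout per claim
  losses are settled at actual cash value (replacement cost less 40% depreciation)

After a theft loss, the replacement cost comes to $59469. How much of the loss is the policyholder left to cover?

$44222

At 40% depreciation, ACV = $59469 − $23787.60 = $35681.40.
Less the $1000 deductible: $35681.40 − $1000 = $34681.40.
The $15247 per-incident cap binds; insurer pays $15247.
Policyholder's share is the uncovered remainder: $59469 − $15247 = $44222.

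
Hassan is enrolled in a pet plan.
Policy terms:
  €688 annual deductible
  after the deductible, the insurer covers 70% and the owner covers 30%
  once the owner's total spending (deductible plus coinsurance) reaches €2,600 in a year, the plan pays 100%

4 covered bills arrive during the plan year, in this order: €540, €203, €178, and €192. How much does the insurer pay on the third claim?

€124.60

Bill 1, €540: all of it applies to the deductible. Owner owes €540 (running OOP €540). Plan pays €540 − €540 = €0.
Bill 2, €203: €148 to deductible, leaving €55; coinsurance €55 × 30% = €16.50. Owner pays €164.50; OOP now €704.50. Insurer: €203 − €164.50 = €38.50.
Bill 3, €178: 30% coinsurance on €178 = €53.40. Owner pays €53.40; OOP now €757.90. Plan pays €178 − €53.40 = €124.60.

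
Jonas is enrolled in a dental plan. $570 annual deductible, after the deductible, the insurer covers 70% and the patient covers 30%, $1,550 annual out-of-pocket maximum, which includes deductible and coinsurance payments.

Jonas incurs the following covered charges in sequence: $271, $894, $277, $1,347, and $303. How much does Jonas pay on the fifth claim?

$90.90

#1 ($271): all of it applies to the deductible. Patient pays $271; OOP now $271.
#2 ($894): $299 to deductible, leaving $595; 30% of $595 = $178.50. Cost to patient: $477.50. OOP to date $748.50.
#3 ($277): 30% coinsurance on $277 = $83.10. Cost to patient: $83.10. OOP to date $831.60.
#4 ($1,347): 30% coinsurance on $1,347 = $404.10. Patient owes $404.10 (running OOP $1,235.70).
#5 ($303): deductible already satisfied, so patient's share is 30% × $303 = $90.90. Cost to patient: $90.90. OOP to date $1,326.60.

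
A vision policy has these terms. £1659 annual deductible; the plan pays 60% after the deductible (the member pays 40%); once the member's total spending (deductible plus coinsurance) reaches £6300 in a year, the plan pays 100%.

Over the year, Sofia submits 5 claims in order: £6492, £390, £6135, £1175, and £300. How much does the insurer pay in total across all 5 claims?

Claim 1 — £6492: deductible takes £1659, £4833 remains; coinsurance £4833 × 40% = £1933.20. Member pays £3592.20; OOP now £3592.20. Insurer: £6492 − £3592.20 = £2899.80.
Claim 2 — £390: 40% coinsurance on £390 = £156. Member owes £156 (running OOP £3748.20). Plan pays £390 − £156 = £234.
Claim 3 — £6135: 40% coinsurance on £6135 = £2454. Cost to member: £2454. OOP to date £6202.20. Insurer: £6135 − £2454 = £3681.
Claim 4 — £1175: deductible already satisfied, so member's share is 40% × £1175 = £470. That would push OOP to £6672.20, over the £6300 cap, so member pays £6300 − £6202.20 = £97.80. Insurer: £1175 − £97.80 = £1077.20.
Claim 5 — £300: deductible already satisfied, so member's share is 40% × £300 = £120. Adding that to £6300 gives £6420, past the £6300 cap; member pays only £6300 − £6300 = £0. Plan pays £300 − £0 = £300.
Insurer total: £2899.80 + £234 + £3681 + £1077.20 + £300 = £8192.

£8192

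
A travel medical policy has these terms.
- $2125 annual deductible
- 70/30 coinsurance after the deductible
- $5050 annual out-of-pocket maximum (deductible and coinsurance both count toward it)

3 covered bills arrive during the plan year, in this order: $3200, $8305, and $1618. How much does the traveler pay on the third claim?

Claim 1 — $3200: $2125 to deductible, leaving $1075; 30% of $1075 = $322.50. Traveler owes $2447.50 (running OOP $2447.50).
Claim 2 — $8305: deductible met; 30% of $8305 = $2491.50. Traveler owes $2491.50 (running OOP $4939).
Claim 3 — $1618: 30% coinsurance on $1618 = $485.40. Adding that to $4939 gives $5424.40, past the $5050 cap; traveler pays only $5050 − $4939 = $111.

$111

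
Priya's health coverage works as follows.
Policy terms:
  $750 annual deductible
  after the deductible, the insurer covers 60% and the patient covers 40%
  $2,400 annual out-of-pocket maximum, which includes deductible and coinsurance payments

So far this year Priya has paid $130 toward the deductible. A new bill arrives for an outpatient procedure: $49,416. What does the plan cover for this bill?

$47,146

Remaining deductible: $750 − $130 = $620.
The remaining $48,796 (= $49,416 − $620) moves to coinsurance.
40% of $48,796 = $19,518.40 falls to the patient.
That puts the patient's cost at $620 + $19,518.40 = $20,138.40 before any cap.
That would bring total out-of-pocket to $20,268.40, past the $2,400 cap. The patient is capped at $2,400 − $130 = $2,270 on this claim.
Insurer pays the balance: $49,416 − $2,270 = $47,146.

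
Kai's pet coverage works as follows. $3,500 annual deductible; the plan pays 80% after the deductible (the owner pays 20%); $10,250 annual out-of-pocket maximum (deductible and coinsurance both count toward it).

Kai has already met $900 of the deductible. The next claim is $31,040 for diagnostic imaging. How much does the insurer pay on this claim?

$22,752

Remaining deductible: $3,500 − $900 = $2,600.
That leaves $31,040 − $2,600 = $28,440 for coinsurance.
Coinsurance: $28,440 × 20% = $5,688.
That puts the owner's cost at $2,600 + $5,688 = $8,288 before any cap.
Cumulative spending $900 + $8,288 = $9,188 stays under the $10,250 maximum.
The plan picks up $31,040 − $8,288 = $22,752.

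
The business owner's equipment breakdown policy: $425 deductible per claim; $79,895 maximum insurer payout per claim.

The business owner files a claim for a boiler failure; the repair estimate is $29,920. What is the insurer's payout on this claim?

After the deductible, $29,920 − $425 = $29,495 remains.
That's under the $79,895 cap, so the insurer reimburses the full $29,495.

$29,495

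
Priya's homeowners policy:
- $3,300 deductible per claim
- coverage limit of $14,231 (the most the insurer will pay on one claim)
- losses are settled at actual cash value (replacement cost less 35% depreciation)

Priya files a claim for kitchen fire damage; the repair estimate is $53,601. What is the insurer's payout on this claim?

$14,231

Actual cash value after 35% depreciation: $53,601 × 65% = $34,840.65.
Less the $3,300 deductible: $34,840.65 − $3,300 = $31,540.65.
Since $31,540.65 > $14,231, the payout is capped at $14,231.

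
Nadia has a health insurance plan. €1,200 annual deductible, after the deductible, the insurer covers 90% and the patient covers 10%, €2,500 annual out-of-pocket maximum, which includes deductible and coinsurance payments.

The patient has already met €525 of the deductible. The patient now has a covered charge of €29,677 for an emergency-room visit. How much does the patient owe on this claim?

Remaining deductible: €1,200 − €525 = €675.
The remaining €29,002 (= €29,677 − €675) moves to coinsurance.
Coinsurance: €29,002 × 10% = €2,900.20.
So the patient owes €675 + €2,900.20 = €3,575.20 before any cap.
Year-to-date out-of-pocket would reach €525 + €3,575.20 = €4,100.20, above the €2,500 maximum, so the patient pays only €2,500 − €525 = €1,975.

€1,975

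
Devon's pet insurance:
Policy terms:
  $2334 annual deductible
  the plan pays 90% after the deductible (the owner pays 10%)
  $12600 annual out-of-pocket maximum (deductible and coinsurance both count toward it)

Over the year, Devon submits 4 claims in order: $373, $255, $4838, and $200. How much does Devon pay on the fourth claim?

$20

Claim 1 — $373: all of it applies to the deductible. Owner owes $373 (running OOP $373).
Claim 2 — $255: all of it applies to the deductible. Cost to owner: $255. OOP to date $628.
Claim 3 — $4838: deductible takes $1706, $3132 remains; 10% of $3132 = $313.20. Owner owes $2019.20 (running OOP $2647.20).
Claim 4 — $200: 10% coinsurance on $200 = $20. Owner pays $20; OOP now $2667.20.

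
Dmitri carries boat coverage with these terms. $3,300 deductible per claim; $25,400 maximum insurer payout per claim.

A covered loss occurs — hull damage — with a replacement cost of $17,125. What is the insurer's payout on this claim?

Less the $3,300 deductible: $17,125 − $3,300 = $13,825.
That's under the $25,400 cap, so the insurer reimburses the full $13,825.

$13,825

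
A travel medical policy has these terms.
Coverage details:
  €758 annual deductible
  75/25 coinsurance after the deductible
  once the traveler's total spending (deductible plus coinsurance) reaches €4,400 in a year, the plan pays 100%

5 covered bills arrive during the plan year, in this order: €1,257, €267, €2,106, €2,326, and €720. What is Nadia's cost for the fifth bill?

Bill 1, €1,257: €758 finishes the deductible; €499 goes to coinsurance; coinsurance €499 × 25% = €124.75. Traveler owes €882.75 (running OOP €882.75).
Bill 2, €267: deductible already satisfied, so traveler's share is 25% × €267 = €66.75. Traveler pays €66.75; OOP now €949.50.
Bill 3, €2,106: 25% coinsurance on €2,106 = €526.50. Cost to traveler: €526.50. OOP to date €1,476.
Bill 4, €2,326: deductible met; 25% of €2,326 = €581.50. Traveler owes €581.50 (running OOP €2,057.50).
Bill 5, €720: deductible already satisfied, so traveler's share is 25% × €720 = €180. Traveler pays €180; OOP now €2,237.50.

€180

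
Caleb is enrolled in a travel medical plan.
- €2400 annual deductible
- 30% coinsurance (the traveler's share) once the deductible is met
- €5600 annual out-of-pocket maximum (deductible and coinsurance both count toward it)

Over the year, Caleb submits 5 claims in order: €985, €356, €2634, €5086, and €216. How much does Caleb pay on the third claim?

€1531.50

Bill 1, €985: entire amount goes to the deductible. Traveler pays €985; OOP now €985.
Bill 2, €356: all of it applies to the deductible. Traveler pays €356; OOP now €1341.
Bill 3, €2634: deductible takes €1059, €1575 remains; 30% of €1575 = €472.50. Traveler pays €1531.50; OOP now €2872.50.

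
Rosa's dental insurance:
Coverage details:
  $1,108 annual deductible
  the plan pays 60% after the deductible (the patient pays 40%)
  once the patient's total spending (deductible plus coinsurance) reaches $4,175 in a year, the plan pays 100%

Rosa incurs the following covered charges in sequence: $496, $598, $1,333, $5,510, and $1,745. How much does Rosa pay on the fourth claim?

$2,204

Bill 1, $496: all of it applies to the deductible. Patient pays $496; OOP now $496.
Bill 2, $598: entire amount goes to the deductible. Patient owes $598 (running OOP $1,094).
Bill 3, $1,333: $14 finishes the deductible; $1,319 goes to coinsurance; patient's 40% is $527.60. Patient pays $541.60; OOP now $1,635.60.
Bill 4, $5,510: deductible met; 40% of $5,510 = $2,204. Patient owes $2,204 (running OOP $3,839.60).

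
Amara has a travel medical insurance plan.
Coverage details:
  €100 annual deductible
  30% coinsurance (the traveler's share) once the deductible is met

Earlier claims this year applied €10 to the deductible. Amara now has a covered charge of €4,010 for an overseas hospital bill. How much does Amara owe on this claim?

Remaining deductible: €100 − €10 = €90.
The remaining €3,920 (= €4,010 − €90) moves to coinsurance.
Traveler's 30% share of €3,920 is €1,176.
That puts the traveler's cost at €90 + €1,176 = €1,266.

€1,266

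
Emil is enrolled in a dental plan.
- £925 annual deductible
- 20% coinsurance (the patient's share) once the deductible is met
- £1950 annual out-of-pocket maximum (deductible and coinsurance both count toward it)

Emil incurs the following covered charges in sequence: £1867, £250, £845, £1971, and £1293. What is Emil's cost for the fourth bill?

Bill 1, £1867: £925 finishes the deductible; £942 goes to coinsurance; patient's 20% is £188.40. Patient pays £1113.40; OOP now £1113.40.
Bill 2, £250: 20% coinsurance on £250 = £50. Patient pays £50; OOP now £1163.40.
Bill 3, £845: 20% coinsurance on £845 = £169. Patient owes £169 (running OOP £1332.40).
Bill 4, £1971: deductible already satisfied, so patient's share is 20% × £1971 = £394.20. Cost to patient: £394.20. OOP to date £1726.60.

£394.20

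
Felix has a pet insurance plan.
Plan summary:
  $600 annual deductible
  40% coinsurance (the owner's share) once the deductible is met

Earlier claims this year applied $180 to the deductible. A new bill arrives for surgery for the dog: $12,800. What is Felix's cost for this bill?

Deductible still to meet: $600 − $180 = $420.
That leaves $12,800 − $420 = $12,380 for coinsurance.
Owner's 40% share of $12,380 is $4,952.
That puts the owner's cost at $420 + $4,952 = $5,372.

$5,372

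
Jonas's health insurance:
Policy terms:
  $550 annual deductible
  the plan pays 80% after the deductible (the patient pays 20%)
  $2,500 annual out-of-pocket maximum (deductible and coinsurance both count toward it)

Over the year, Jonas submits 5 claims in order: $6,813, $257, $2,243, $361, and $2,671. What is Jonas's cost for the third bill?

Bill 1, $6,813: $550 to deductible, leaving $6,263; 20% of $6,263 = $1,252.60. Patient pays $1,802.60; OOP now $1,802.60.
Bill 2, $257: deductible met; 20% of $257 = $51.40. Patient owes $51.40 (running OOP $1,854).
Bill 3, $2,243: deductible met; 20% of $2,243 = $448.60. Patient pays $448.60; OOP now $2,302.60.

$448.60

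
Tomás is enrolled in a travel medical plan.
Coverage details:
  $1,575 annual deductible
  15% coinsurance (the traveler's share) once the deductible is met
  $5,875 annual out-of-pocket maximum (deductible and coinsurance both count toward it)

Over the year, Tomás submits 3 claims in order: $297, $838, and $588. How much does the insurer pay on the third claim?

#1 ($297): entire amount goes to the deductible. Cost to traveler: $297. OOP to date $297. Insurer: $297 − $297 = $0.
#2 ($838): all of it applies to the deductible. Traveler pays $838; OOP now $1,135. Plan pays $838 − $838 = $0.
#3 ($588): $440 to deductible, leaving $148; coinsurance $148 × 15% = $22.20. Cost to traveler: $462.20. OOP to date $1,597.20. Insurer: $588 − $462.20 = $125.80.

$125.80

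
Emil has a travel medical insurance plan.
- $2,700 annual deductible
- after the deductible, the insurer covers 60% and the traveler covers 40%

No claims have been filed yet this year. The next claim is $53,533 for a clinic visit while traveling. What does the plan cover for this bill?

Nothing has been paid toward the $2,700 deductible, so the first $2,700 of this charge is applied there.
After the $2,700 deductible portion, $53,533 − $2,700 = $50,833 is subject to coinsurance.
Coinsurance: $50,833 × 40% = $20,333.20.
Traveler responsibility: $2,700 + $20,333.20 = $23,033.20.
Insurer pays the balance: $53,533 − $23,033.20 = $30,499.80.

$30,499.80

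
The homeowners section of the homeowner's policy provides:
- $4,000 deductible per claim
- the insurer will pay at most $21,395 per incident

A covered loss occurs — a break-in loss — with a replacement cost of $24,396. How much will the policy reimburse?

Less the $4,000 deductible: $24,396 − $4,000 = $20,396.
$20,396 is within the $21,395 limit, so the insurer pays $20,396.

$20,396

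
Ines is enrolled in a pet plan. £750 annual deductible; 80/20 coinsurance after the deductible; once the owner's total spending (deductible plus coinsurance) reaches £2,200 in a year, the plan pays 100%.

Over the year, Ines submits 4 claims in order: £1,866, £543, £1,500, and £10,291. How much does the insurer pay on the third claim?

£1,200

#1 (£1,866): £750 finishes the deductible; £1,116 goes to coinsurance; owner's 20% is £223.20. Cost to owner: £973.20. OOP to date £973.20. Plan pays £1,866 − £973.20 = £892.80.
#2 (£543): deductible already satisfied, so owner's share is 20% × £543 = £108.60. Owner owes £108.60 (running OOP £1,081.80). Insurer: £543 − £108.60 = £434.40.
#3 (£1,500): 20% coinsurance on £1,500 = £300. Owner pays £300; OOP now £1,381.80. Insurer: £1,500 − £300 = £1,200.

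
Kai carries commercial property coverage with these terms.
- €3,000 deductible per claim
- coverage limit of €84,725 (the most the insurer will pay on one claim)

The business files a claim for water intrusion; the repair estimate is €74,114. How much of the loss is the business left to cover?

After the deductible, €74,114 − €3,000 = €71,114 remains.
€71,114 ≤ €84,725, so the limit doesn't bind; insurer pays €71,114.
Business's share is the uncovered remainder: €74,114 − €71,114 = €3,000.

€3,000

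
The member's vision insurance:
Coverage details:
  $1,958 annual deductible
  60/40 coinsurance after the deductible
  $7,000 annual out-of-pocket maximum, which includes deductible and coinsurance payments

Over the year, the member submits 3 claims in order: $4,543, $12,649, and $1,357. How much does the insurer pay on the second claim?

Claim 1 ($4,543): $1,958 to deductible, leaving $2,585; member's 40% is $1,034. Cost to member: $2,992. OOP to date $2,992. Plan pays $4,543 − $2,992 = $1,551.
Claim 2 ($12,649): deductible met; 40% of $12,649 = $5,059.60. Adding that to $2,992 gives $8,051.60, past the $7,000 cap; member pays only $7,000 − $2,992 = $4,008. Insurer: $12,649 − $4,008 = $8,641.

$8,641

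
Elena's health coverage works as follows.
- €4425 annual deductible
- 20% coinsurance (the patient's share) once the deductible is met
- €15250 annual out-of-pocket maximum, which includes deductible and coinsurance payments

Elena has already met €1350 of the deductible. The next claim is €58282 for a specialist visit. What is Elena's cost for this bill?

Deductible still to meet: €4425 − €1350 = €3075.
That leaves €58282 − €3075 = €55207 for coinsurance.
20% of €55207 = €11041.40 falls to the patient.
Patient responsibility before any cap: €3075 + €11041.40 = €14116.40.
That would bring total out-of-pocket to €15466.40, past the €15250 cap. The patient is capped at €15250 − €1350 = €13900 on this claim.

€13900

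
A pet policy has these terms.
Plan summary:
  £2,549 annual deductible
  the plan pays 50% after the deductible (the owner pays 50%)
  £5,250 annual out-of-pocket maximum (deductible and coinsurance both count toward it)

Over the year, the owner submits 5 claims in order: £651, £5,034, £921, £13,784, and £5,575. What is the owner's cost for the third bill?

Claim 1 (£651): fully absorbed by the deductible. Owner owes £651 (running OOP £651).
Claim 2 (£5,034): £1,898 to deductible, leaving £3,136; owner's 50% is £1,568. Cost to owner: £3,466. OOP to date £4,117.
Claim 3 (£921): 50% coinsurance on £921 = £460.50. Cost to owner: £460.50. OOP to date £4,577.50.

£460.50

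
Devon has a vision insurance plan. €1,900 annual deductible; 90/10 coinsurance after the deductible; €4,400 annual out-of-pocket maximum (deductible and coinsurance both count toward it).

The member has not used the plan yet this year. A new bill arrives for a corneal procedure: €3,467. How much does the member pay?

€2,056.70

The full €1,900 deductible is still open; €1,900 of this bill applies to it.
That leaves €3,467 − €1,900 = €1,567 for coinsurance.
10% of €1,567 = €156.70 falls to the member.
So the member owes €1,900 + €156.70 = €2,056.70 before any cap.
Year-to-date out-of-pocket becomes €0 + €2,056.70 = €2,056.70, still under the €4,400 maximum, so no cap applies.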